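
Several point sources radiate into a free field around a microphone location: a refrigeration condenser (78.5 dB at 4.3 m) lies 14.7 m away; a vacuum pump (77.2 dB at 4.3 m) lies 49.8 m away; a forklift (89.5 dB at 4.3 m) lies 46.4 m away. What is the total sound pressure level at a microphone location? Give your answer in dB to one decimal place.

First find each source's level at the receiver (point-source: −20·log₁₀(r/r_ref)), then combine on an intensity basis.
refrigeration condenser: 78.5 − 20·log₁₀(14.7/4.3) = 78.5 − 10.68 = 67.82 dB.
vacuum pump: 77.2 − 20·log₁₀(49.8/4.3) = 77.2 − 21.28 = 55.92 dB.
forklift: 89.5 − 20·log₁₀(46.4/4.3) = 89.5 − 20.66 = 68.84 dB.
Σ 10^(L/10) = 1.410e+07 → L_total = 10·log₁₀(1.410e+07) = 71.49 dB.

71.5 dB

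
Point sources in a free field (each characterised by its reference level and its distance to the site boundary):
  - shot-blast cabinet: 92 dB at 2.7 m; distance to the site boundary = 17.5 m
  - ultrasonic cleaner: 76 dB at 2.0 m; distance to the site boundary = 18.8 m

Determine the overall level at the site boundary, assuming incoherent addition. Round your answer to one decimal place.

Propagate each source to the receiver with L = L_ref − 20·log₁₀(r/r_ref), then add intensities.
shot-blast cabinet: 92 − 20·log₁₀(17.5/2.7) = 92 − 16.23 = 75.77 dB.
ultrasonic cleaner: 76 − 20·log₁₀(18.8/2.0) = 76 − 19.46 = 56.54 dB.
Σ 10^(L/10) = 3.818e+07 → L_total = 10·log₁₀(3.818e+07) = 75.82 dB.

75.8 dB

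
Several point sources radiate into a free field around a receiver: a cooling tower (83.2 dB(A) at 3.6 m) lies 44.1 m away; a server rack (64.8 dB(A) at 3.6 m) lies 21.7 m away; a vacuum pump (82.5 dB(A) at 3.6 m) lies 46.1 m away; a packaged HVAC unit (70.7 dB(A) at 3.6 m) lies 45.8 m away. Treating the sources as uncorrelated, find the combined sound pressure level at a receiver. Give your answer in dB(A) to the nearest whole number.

64 dB(A)

Apply inverse-square spreading to bring every level to the receiver, then sum 10^(L/10).
cooling tower: 83.2 − 20·log₁₀(44.1/3.6) = 83.2 − 21.76 = 61.44 dB(A).
server rack: 64.8 − 20·log₁₀(21.7/3.6) = 64.8 − 15.60 = 49.20 dB(A).
vacuum pump: 82.5 − 20·log₁₀(46.1/3.6) = 82.5 − 22.15 = 60.35 dB(A).
packaged HVAC unit: 70.7 − 20·log₁₀(45.8/3.6) = 70.7 − 22.09 = 48.61 dB(A).
Σ 10^(L/10) = 2.632e+06 → L_total = 10·log₁₀(2.632e+06) = 64.20 dB(A).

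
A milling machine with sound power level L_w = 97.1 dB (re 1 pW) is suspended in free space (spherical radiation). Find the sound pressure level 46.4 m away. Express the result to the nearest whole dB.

L_p = L_w − 10·log₁₀(4π·r²) with r = 46.4 m.
4π·r² = 2.705e+04 m², 10·log₁₀ of that is 44.322 dB.
L_p = 97.1 − 44.322 = 52.78 dB.

53 dB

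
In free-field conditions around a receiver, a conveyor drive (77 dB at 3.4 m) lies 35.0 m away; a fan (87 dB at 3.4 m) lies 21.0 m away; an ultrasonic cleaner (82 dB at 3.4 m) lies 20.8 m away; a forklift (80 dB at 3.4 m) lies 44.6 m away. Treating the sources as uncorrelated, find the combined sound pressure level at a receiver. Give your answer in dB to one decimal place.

72.7 dB

Apply inverse-square spreading to bring every level to the receiver, then sum 10^(L/10).
conveyor drive: 77 − 20·log₁₀(35.0/3.4) = 77 − 20.25 = 56.75 dB.
fan: 87 − 20·log₁₀(21.0/3.4) = 87 − 15.81 = 71.19 dB.
ultrasonic cleaner: 82 − 20·log₁₀(20.8/3.4) = 82 − 15.73 = 66.27 dB.
forklift: 80 − 20·log₁₀(44.6/3.4) = 80 − 22.36 = 57.64 dB.
Σ 10^(L/10) = 1.843e+07 → L_total = 10·log₁₀(1.843e+07) = 72.65 dB.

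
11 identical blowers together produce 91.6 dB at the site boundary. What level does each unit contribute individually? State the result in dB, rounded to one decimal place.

11 equal contributions raise the level by 10·log₁₀ 11 = 10.414 dB, so each unit alone gives 91.6 − 10.414.

81.2 dB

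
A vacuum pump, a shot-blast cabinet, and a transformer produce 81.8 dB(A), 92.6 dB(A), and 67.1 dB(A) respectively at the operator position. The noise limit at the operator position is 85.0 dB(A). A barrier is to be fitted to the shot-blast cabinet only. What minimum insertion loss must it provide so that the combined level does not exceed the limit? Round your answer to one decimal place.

10.6 dB

Everything except the shot-blast cabinet sums to 10^(81.8/10) + 10^(67.1/10) = 1.565e+08 in linear terms, 81.94 dB(A).
The limit corresponds to 10^(85.0/10) = 3.162e+08; subtracting the fixed part leaves 1.597e+08 for the shot-blast cabinet, i.e. 82.03 dB(A).
Required insertion loss = 92.6 − 82.03 = 10.57 dB.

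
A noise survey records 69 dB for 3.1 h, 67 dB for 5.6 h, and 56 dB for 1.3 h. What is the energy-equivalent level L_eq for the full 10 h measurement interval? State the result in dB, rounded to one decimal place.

Weight each interval's intensity by its duration and average over T = 10 h:
Σ tᵢ·10^(Lᵢ/10) = 3.1·10^(69/10) + 5.6·10^(67/10) + 1.3·10^(56/10) = 5.321e+07.
L_eq = 10·log₁₀(5.321e+07/10) = 67.26 dB.

67.3 dB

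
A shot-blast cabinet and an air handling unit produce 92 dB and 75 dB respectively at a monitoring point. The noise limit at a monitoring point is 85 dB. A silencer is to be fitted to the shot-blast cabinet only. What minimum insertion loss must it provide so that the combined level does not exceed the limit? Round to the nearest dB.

7 dB

Everything except the shot-blast cabinet sums to 10^(75/10) = 3.162e+07 in linear terms, 75.00 dB.
The limit corresponds to 10^(85/10) = 3.162e+08; subtracting the fixed part leaves 2.846e+08 for the shot-blast cabinet, i.e. 84.54 dB.
Required insertion loss = 92 − 84.54 = 7.46 dB.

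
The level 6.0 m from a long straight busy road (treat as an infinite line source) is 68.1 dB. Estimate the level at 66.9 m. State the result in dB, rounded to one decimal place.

57.6 dB

Line-source attenuation: ΔL = 10·log₁₀(r₂/r₁) = 10·log₁₀(66.9/6.0) = 10.473 dB.
L₂ = 68.1 − 10·log₁₀(66.9/6.0) = 68.1 − 10.473 = 57.63 dB.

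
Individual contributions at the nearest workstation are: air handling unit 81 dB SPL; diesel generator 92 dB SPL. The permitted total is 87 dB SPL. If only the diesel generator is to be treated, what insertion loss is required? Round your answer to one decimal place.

Everything except the diesel generator sums to 10^(81/10) = 1.259e+08 in linear terms, 81.00 dB SPL.
The limit corresponds to 10^(87/10) = 5.012e+08; subtracting the fixed part leaves 3.753e+08 for the diesel generator, i.e. 85.74 dB SPL.
So the diesel generator must be reduced from 92 to 85.74 dB SPL: IL = 6.26 dB.

6.3 dB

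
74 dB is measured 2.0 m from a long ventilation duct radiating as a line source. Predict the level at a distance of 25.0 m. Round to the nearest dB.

63 dB

Line-source attenuation: ΔL = 10·log₁₀(r₂/r₁) = 10·log₁₀(25.0/2.0) = 10.969 dB.
L₂ = 74 − 10·log₁₀(25.0/2.0) = 74 − 10.969 = 63.03 dB.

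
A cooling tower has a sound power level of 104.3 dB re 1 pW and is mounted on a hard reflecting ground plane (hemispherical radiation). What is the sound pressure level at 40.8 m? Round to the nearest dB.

64 dB

L_p = L_w − 10·log₁₀(2π·r²) with r = 40.8 m.
2π·r² = 1.046e+04 m², 10·log₁₀ of that is 40.195 dB.
L_p = 104.3 − 40.195 = 64.10 dB.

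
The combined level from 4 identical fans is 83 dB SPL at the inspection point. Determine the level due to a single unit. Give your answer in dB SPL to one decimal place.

77.0 dB SPL

4 equal contributions raise the level by 10·log₁₀ 4 = 6.021 dB, so each unit alone gives 83 − 6.021.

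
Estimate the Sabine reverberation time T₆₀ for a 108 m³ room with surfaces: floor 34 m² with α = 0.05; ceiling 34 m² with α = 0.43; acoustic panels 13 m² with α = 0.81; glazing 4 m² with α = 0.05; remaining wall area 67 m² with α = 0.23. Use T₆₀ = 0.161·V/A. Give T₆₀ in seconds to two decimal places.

Summing Sᵢαᵢ: 34·0.05 + 34·0.43 + 13·0.81 + 4·0.05 + 67·0.23 = 42.46 m².
T₆₀ = 0.161 × 108 / 42.46 = 0.410 s.

0.41 s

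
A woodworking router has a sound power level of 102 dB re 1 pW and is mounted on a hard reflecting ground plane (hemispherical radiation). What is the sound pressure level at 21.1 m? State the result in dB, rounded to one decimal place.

67.5 dB

L_p = L_w − 10·log₁₀(2π·r²) with r = 21.1 m.
2π·r² = 2797 m², 10·log₁₀ of that is 34.467 dB.
L_p = 102 − 34.467 = 67.53 dB.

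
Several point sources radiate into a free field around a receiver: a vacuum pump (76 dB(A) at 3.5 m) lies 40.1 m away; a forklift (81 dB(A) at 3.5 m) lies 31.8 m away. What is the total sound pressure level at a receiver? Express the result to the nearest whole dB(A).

63 dB(A)

Propagate each source to the receiver with L = L_ref − 20·log₁₀(r/r_ref), then add intensities.
vacuum pump: 76 − 20·log₁₀(40.1/3.5) = 76 − 21.18 = 54.82 dB(A).
forklift: 81 − 20·log₁₀(31.8/3.5) = 81 − 19.17 = 61.83 dB(A).
Σ 10^(L/10) = 1.828e+06 → L_total = 10·log₁₀(1.828e+06) = 62.62 dB(A).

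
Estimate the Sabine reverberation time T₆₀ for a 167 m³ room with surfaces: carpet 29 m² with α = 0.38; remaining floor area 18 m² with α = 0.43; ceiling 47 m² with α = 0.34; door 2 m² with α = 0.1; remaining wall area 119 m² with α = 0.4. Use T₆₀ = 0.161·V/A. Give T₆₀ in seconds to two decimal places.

Total absorption A = 29·0.38 + 18·0.43 + 47·0.34 + 2·0.1 + 119·0.4 = 82.54 m² sabins.
T₆₀ = 0.161·V/A = 0.161·167/82.54 = 0.326 s.

0.33 s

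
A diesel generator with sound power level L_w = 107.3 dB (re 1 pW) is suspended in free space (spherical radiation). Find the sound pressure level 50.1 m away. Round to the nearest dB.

The power spreads over a sphere of area 4π·r², so L_p = L_w − 10·log₁₀(4π·r²).
4π·r² = 3.154e+04 m², 10·log₁₀ of that is 44.989 dB.
L_p = 107.3 − 44.989 = 62.31 dB.

62 dB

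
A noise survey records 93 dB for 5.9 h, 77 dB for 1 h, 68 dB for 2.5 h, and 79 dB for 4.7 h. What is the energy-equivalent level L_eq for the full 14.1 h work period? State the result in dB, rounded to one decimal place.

The energy average is taken in the linear domain: L_eq = 10·log₁₀[(Σ tᵢ·10^(Lᵢ/10))/T], T = 14.1 h.
Σ tᵢ·10^(Lᵢ/10) = 5.9·10^(93/10) + 1·10^(77/10) + 2.5·10^(68/10) + 4.7·10^(79/10) = 1.221e+10.
L_eq = 10·log₁₀(1.221e+10/14.1) = 89.38 dB.

89.4 dB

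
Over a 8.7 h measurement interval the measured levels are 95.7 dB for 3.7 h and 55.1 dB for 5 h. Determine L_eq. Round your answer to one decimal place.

L_eq = 10·log₁₀[(1/T)·Σ tᵢ·10^(Lᵢ/10)] with T = 8.7 h.
Σ tᵢ·10^(Lᵢ/10) = 3.7·10^(95.7/10) + 5·10^(55.1/10) = 1.375e+10.
L_eq = 10·log₁₀(1.375e+10/8.7) = 91.99 dB.

92.0 dB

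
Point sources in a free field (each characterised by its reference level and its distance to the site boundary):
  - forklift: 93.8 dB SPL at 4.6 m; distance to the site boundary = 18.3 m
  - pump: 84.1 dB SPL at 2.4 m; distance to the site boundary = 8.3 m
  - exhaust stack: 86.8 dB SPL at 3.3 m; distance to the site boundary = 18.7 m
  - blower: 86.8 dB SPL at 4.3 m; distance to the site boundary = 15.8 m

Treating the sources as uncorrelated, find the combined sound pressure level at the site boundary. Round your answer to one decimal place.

83.5 dB SPL

Apply inverse-square spreading to bring every level to the receiver, then sum 10^(L/10).
forklift: 93.8 − 20·log₁₀(18.3/4.6) = 93.8 − 11.99 = 81.81 dB SPL.
pump: 84.1 − 20·log₁₀(8.3/2.4) = 84.1 − 10.78 = 73.32 dB SPL.
exhaust stack: 86.8 − 20·log₁₀(18.7/3.3) = 86.8 − 15.07 = 71.73 dB SPL.
blower: 86.8 − 20·log₁₀(15.8/4.3) = 86.8 − 11.30 = 75.50 dB SPL.
Σ 10^(L/10) = 2.234e+08 → L_total = 10·log₁₀(2.234e+08) = 83.49 dB SPL.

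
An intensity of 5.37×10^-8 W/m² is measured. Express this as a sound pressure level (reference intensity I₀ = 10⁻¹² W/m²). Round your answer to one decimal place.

L = 10·log₁₀(I/I₀) = 10·log₁₀(5.37×10^-8/10⁻¹²) = 10·log₁₀(5.37×10^4).
L = 10·(0.7300 + 4) = 47.30 dB.

47.3 dB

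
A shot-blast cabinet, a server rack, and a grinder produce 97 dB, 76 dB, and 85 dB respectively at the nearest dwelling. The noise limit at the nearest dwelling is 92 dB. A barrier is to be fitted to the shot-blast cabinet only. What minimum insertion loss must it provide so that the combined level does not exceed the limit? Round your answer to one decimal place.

6.1 dB

Fixed contribution from the other sources: Σ 10^(L/10) = 10^(76/10) + 10^(85/10) = 3.560e+08 (85.51 dB).
To meet 92 dB overall, the treated shot-blast cabinet may contribute at most 10^(92/10) − 3.560e+08 = 1.229e+09, i.e. 90.90 dB.
Required insertion loss = 97 − 90.90 = 6.10 dB.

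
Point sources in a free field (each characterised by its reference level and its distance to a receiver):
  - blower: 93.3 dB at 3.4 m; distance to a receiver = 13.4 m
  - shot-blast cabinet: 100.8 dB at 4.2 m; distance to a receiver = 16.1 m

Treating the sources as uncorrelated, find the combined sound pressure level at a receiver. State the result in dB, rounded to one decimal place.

Propagate each source to the receiver with L = L_ref − 20·log₁₀(r/r_ref), then add intensities.
blower: 93.3 − 20·log₁₀(13.4/3.4) = 93.3 − 11.91 = 81.39 dB.
shot-blast cabinet: 100.8 − 20·log₁₀(16.1/4.2) = 100.8 − 11.67 = 89.13 dB.
Σ 10^(L/10) = 9.558e+08 → L_total = 10·log₁₀(9.558e+08) = 89.80 dB.

89.8 dB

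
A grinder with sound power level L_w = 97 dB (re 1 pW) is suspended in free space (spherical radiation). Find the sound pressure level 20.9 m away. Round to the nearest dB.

60 dB

The power spreads over a sphere of area 4π·r², so L_p = L_w − 10·log₁₀(4π·r²).
4π·r² = 5489 m², 10·log₁₀ of that is 37.395 dB.
L_p = 97 − 37.395 = 59.60 dB.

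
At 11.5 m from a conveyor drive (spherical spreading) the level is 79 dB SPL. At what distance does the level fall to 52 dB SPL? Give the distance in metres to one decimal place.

For a point source L₁ − L₂ = 20·log₁₀(r₂/r₁), so r₂ = r₁·10^((L₁−L₂)/20).
r₂ = 11.5·10^((79−52)/20) = 11.5·10^(27.0/20) = 257.45 m.

257.5 m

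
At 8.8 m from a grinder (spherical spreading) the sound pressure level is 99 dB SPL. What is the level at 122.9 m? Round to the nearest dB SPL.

76 dB SPL

For a point source, L₂ = L₁ − 20·log₁₀(r₂/r₁).
L₂ = 99 − 20·log₁₀(122.9/8.8) = 99 − 22.901 = 76.10 dB SPL.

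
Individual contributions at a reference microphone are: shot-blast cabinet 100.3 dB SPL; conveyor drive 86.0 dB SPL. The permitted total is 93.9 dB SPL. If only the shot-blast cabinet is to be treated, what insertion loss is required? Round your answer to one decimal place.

Everything except the shot-blast cabinet sums to 10^(86.0/10) = 3.981e+08 in linear terms, 86.00 dB SPL.
To meet 93.9 dB SPL overall, the treated shot-blast cabinet may contribute at most 10^(93.9/10) − 3.981e+08 = 2.057e+09, i.e. 93.13 dB SPL.
So the shot-blast cabinet must be reduced from 100.3 to 93.13 dB SPL: IL = 7.17 dB.

7.2 dB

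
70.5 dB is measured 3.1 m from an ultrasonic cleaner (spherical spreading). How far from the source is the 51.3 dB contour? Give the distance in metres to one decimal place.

For a point source L₁ − L₂ = 20·log₁₀(r₂/r₁), so r₂ = r₁·10^((L₁−L₂)/20).
r₂ = 3.1·10^((70.5−51.3)/20) = 3.1·10^(19.2/20) = 28.27 m.

28.3 m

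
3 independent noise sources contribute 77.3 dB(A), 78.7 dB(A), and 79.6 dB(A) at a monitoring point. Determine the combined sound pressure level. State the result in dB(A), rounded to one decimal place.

For uncorrelated sources the intensities add, so convert each level to linear form, sum, and take 10·log₁₀ of the total.
Σ 10^(L/10) = 10^(77.3/10) + 10^(78.7/10) + 10^(79.6/10) = 2.190e+08.
L_total = 10·log₁₀(2.190e+08) = 83.41 dB(A).

83.4 dB(A)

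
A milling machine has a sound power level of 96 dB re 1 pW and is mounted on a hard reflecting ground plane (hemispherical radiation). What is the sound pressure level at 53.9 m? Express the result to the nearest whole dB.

53 dB

The power spreads over a hemisphere of area 2π·r², so L_p = L_w − 10·log₁₀(2π·r²).
2π·r² = 1.825e+04 m², 10·log₁₀ of that is 42.614 dB.
L_p = 96 − 42.614 = 53.39 dB.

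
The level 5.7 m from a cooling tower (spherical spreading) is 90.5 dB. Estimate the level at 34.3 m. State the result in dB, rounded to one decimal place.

Point-source attenuation: ΔL = 20·log₁₀(r₂/r₁) = 20·log₁₀(34.3/5.7) = 15.588 dB.
L₂ = 90.5 − 20·log₁₀(34.3/5.7) = 90.5 − 15.588 = 74.91 dB.

74.9 dB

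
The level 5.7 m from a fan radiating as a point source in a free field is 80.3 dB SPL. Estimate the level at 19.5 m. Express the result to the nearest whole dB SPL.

70 dB SPL

For a point source, L₂ = L₁ − 20·log₁₀(r₂/r₁).
L₂ = 80.3 − 20·log₁₀(19.5/5.7) = 80.3 − 10.683 = 69.62 dB SPL.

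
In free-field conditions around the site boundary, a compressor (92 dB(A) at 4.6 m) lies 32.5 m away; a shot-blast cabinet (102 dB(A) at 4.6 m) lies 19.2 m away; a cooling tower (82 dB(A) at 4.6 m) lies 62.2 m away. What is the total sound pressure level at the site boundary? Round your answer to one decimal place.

89.7 dB(A)

First find each source's level at the receiver (point-source: −20·log₁₀(r/r_ref)), then combine on an intensity basis.
compressor: 92 − 20·log₁₀(32.5/4.6) = 92 − 16.98 = 75.02 dB(A).
shot-blast cabinet: 102 − 20·log₁₀(19.2/4.6) = 102 − 12.41 = 89.59 dB(A).
cooling tower: 82 − 20·log₁₀(62.2/4.6) = 82 − 22.62 = 59.38 dB(A).
Σ 10^(L/10) = 9.423e+08 → L_total = 10·log₁₀(9.423e+08) = 89.74 dB(A).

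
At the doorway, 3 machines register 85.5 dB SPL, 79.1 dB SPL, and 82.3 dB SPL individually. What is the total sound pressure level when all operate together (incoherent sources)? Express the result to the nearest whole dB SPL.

Incoherent sources combine by intensity addition: L_total = 10·log₁₀(Σ 10^(L_i/10)).
Σ 10^(L/10) = 10^(85.5/10) + 10^(79.1/10) + 10^(82.3/10) = 6.059e+08.
L_total = 10·log₁₀(6.059e+08) = 87.82 dB SPL.

88 dB SPL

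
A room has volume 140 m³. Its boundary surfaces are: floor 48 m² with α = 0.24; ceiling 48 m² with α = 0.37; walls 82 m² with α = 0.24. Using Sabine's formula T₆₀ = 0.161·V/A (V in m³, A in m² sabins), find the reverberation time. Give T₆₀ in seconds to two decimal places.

Total absorption A = 48·0.24 + 48·0.37 + 82·0.24 = 48.96 m² sabins.
T₆₀ = 0.161·V/A = 0.161·140/48.96 = 0.460 s.

0.46 s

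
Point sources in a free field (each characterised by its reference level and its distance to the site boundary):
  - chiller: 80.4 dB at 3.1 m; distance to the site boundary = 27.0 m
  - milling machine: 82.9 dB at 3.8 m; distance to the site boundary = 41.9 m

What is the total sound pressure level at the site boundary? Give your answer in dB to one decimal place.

64.8 dB

First find each source's level at the receiver (point-source: −20·log₁₀(r/r_ref)), then combine on an intensity basis.
chiller: 80.4 − 20·log₁₀(27.0/3.1) = 80.4 − 18.80 = 61.60 dB.
milling machine: 82.9 − 20·log₁₀(41.9/3.8) = 82.9 − 20.85 = 62.05 dB.
Σ 10^(L/10) = 3.049e+06 → L_total = 10·log₁₀(3.049e+06) = 64.84 dB.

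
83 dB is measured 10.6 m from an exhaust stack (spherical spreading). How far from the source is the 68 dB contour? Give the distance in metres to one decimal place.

For a point source L₁ − L₂ = 20·log₁₀(r₂/r₁), so r₂ = r₁·10^((L₁−L₂)/20).
r₂ = 10.6·10^((83−68)/20) = 10.6·10^(15.0/20) = 59.61 m.

59.6 m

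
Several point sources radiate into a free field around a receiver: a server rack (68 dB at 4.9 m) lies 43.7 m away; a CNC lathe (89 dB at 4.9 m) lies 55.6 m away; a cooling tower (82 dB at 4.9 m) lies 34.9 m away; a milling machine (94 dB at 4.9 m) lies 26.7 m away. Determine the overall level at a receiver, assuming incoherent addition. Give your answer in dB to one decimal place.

Propagate each source to the receiver with L = L_ref − 20·log₁₀(r/r_ref), then add intensities.
server rack: 68 − 20·log₁₀(43.7/4.9) = 68 − 19.01 = 48.99 dB.
CNC lathe: 89 − 20·log₁₀(55.6/4.9) = 89 − 21.10 = 67.90 dB.
cooling tower: 82 − 20·log₁₀(34.9/4.9) = 82 − 17.05 = 64.95 dB.
milling machine: 94 − 20·log₁₀(26.7/4.9) = 94 − 14.73 = 79.27 dB.
Σ 10^(L/10) = 9.397e+07 → L_total = 10·log₁₀(9.397e+07) = 79.73 dB.

79.7 dB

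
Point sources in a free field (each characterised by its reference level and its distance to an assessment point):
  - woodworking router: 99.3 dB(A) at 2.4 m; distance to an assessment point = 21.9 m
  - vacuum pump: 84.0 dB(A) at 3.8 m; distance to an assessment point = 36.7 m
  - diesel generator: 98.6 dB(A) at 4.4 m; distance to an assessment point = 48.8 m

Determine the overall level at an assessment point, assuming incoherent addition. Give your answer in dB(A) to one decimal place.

82.1 dB(A)

Propagate each source to the receiver with L = L_ref − 20·log₁₀(r/r_ref), then add intensities.
woodworking router: 99.3 − 20·log₁₀(21.9/2.4) = 99.3 − 19.20 = 80.10 dB(A).
vacuum pump: 84.0 − 20·log₁₀(36.7/3.8) = 84.0 − 19.70 = 64.30 dB(A).
diesel generator: 98.6 − 20·log₁₀(48.8/4.4) = 98.6 − 20.90 = 77.70 dB(A).
Σ 10^(L/10) = 1.638e+08 → L_total = 10·log₁₀(1.638e+08) = 82.14 dB(A).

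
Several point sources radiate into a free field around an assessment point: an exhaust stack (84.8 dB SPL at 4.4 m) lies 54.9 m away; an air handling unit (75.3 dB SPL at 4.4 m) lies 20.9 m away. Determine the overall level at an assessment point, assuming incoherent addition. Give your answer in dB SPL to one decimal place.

Apply inverse-square spreading to bring every level to the receiver, then sum 10^(L/10).
exhaust stack: 84.8 − 20·log₁₀(54.9/4.4) = 84.8 − 21.92 = 62.88 dB SPL.
air handling unit: 75.3 − 20·log₁₀(20.9/4.4) = 75.3 − 13.53 = 61.77 dB SPL.
Σ 10^(L/10) = 3.442e+06 → L_total = 10·log₁₀(3.442e+06) = 65.37 dB SPL.

65.4 dB SPL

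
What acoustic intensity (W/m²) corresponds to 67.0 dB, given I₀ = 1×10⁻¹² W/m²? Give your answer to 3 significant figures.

L = 10·log₁₀(I/I₀) ⇒ I = I₀·10^(L/10) = 10⁻¹² × 10^6.70.

5.01e-06 W/m²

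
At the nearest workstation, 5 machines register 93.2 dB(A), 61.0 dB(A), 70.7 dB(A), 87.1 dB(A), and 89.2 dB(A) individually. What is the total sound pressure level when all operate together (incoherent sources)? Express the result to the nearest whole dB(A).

Incoherent sources combine by intensity addition: L_total = 10·log₁₀(Σ 10^(L_i/10)).
Σ 10^(L/10) = 10^(93.2/10) + 10^(61.0/10) + 10^(70.7/10) + 10^(87.1/10) + 10^(89.2/10) = 3.447e+09.
L_total = 10·log₁₀(3.447e+09) = 95.37 dB(A).

95 dB(A)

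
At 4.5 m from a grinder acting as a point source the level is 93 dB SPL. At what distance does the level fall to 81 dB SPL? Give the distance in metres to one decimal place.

The 12.0 dB drop corresponds to a distance ratio of 10^(12.0/20) for a point source.
r₂ = 4.5·10^((93−81)/20) = 4.5·10^(12.0/20) = 17.91 m.

17.9 m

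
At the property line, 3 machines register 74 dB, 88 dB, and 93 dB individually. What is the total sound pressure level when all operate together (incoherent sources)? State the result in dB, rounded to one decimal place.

94.2 dB

Incoherent sources combine by intensity addition: L_total = 10·log₁₀(Σ 10^(L_i/10)).
Σ 10^(L/10) = 10^(74/10) + 10^(88/10) + 10^(93/10) = 2.651e+09.
L_total = 10·log₁₀(2.651e+09) = 94.23 dB.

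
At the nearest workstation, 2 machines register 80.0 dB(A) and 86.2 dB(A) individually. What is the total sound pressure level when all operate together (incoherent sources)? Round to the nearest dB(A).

87 dB(A)

Incoherent sources combine by intensity addition: L_total = 10·log₁₀(Σ 10^(L_i/10)).
Σ 10^(L/10) = 10^(80.0/10) + 10^(86.2/10) = 5.169e+08.
L_total = 10·log₁₀(5.169e+08) = 87.13 dB(A).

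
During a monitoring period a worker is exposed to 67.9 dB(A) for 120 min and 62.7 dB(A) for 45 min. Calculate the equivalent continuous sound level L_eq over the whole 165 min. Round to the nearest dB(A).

Weight each interval's intensity by its duration and average over T = 165 min:
Σ tᵢ·10^(Lᵢ/10) = 120·10^(67.9/10) + 45·10^(62.7/10) = 8.237e+08.
L_eq = 10·log₁₀(8.237e+08/165) = 66.98 dB(A).

67 dB(A)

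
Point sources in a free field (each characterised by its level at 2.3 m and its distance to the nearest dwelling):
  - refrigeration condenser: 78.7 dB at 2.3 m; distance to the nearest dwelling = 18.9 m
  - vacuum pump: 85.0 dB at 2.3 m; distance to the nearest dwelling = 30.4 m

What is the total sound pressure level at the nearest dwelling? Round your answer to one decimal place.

64.6 dB

First find each source's level at the receiver (point-source: −20·log₁₀(r/r_ref)), then combine on an intensity basis.
refrigeration condenser: 78.7 − 20·log₁₀(18.9/2.3) = 78.7 − 18.29 = 60.41 dB.
vacuum pump: 85.0 − 20·log₁₀(30.4/2.3) = 85.0 − 22.42 = 62.58 dB.
Σ 10^(L/10) = 2.908e+06 → L_total = 10·log₁₀(2.908e+06) = 64.64 dB.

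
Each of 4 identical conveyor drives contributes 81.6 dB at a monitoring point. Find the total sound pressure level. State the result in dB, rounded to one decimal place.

87.6 dB

With 4 equal, uncorrelated contributions the intensity is 4× that of one unit, giving a rise of 10·log₁₀ 4.
L_total = 81.6 + 10·log₁₀(4) = 81.6 + 6.021 = 87.62 dB.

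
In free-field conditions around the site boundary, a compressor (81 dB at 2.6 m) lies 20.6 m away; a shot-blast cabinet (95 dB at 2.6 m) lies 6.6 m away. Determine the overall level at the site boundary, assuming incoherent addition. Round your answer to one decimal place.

86.9 dB

Propagate each source to the receiver with L = L_ref − 20·log₁₀(r/r_ref), then add intensities.
compressor: 81 − 20·log₁₀(20.6/2.6) = 81 − 17.98 = 63.02 dB.
shot-blast cabinet: 95 − 20·log₁₀(6.6/2.6) = 95 − 8.09 = 86.91 dB.
Σ 10^(L/10) = 4.928e+08 → L_total = 10·log₁₀(4.928e+08) = 86.93 dB.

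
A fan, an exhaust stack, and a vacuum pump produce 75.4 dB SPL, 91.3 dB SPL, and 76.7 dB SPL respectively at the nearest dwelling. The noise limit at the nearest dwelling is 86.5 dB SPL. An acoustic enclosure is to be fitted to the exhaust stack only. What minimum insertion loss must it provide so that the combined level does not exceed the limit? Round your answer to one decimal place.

5.7 dB

Everything except the exhaust stack sums to 10^(75.4/10) + 10^(76.7/10) = 8.145e+07 in linear terms, 79.11 dB SPL.
To meet 86.5 dB SPL overall, the treated exhaust stack may contribute at most 10^(86.5/10) − 8.145e+07 = 3.652e+08, i.e. 85.63 dB SPL.
So the exhaust stack must be reduced from 91.3 to 85.63 dB SPL: IL = 5.67 dB.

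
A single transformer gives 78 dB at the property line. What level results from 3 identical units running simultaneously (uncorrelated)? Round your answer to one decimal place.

82.8 dB

L_total = L₁ + 10·log₁₀ N for N identical incoherent sources.
L_total = 78 + 10·log₁₀(3) = 78 + 4.771 = 82.77 dB.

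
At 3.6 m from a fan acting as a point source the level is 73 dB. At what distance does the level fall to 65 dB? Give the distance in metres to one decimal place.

9.0 m

For a point source L₁ − L₂ = 20·log₁₀(r₂/r₁), so r₂ = r₁·10^((L₁−L₂)/20).
r₂ = 3.6·10^((73−65)/20) = 3.6·10^(8.0/20) = 9.04 m.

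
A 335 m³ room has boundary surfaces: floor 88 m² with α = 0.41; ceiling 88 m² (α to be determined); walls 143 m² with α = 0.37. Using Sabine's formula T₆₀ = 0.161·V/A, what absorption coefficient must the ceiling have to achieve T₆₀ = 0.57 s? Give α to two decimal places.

0.06

A = 0.161·V/T₆₀ = 0.161·335/0.57 = 94.62 m² sabins.
Absorption from the other surfaces = 88·0.41 + 143·0.37 = 88.99 m², so the ceiling must supply 5.63 m² over 88 m².
α = 5.63/88 = 0.064.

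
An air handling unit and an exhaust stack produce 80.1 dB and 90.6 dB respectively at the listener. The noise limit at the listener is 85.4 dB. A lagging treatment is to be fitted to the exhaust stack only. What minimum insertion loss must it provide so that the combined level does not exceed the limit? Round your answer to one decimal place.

Everything except the exhaust stack sums to 10^(80.1/10) = 1.023e+08 in linear terms, 80.10 dB.
The limit corresponds to 10^(85.4/10) = 3.467e+08; subtracting the fixed part leaves 2.444e+08 for the exhaust stack, i.e. 83.88 dB.
Required insertion loss = 90.6 − 83.88 = 6.72 dB.

6.7 dB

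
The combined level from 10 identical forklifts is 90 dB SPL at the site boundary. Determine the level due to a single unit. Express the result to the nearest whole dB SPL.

80 dB SPL

10 equal contributions raise the level by 10·log₁₀ 10 = 10.000 dB, so each unit alone gives 90 − 10.000.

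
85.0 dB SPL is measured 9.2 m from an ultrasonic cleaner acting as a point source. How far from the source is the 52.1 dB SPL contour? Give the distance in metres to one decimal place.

406.2 m

The 32.9 dB drop corresponds to a distance ratio of 10^(32.9/20) for a point source.
r₂ = 9.2·10^((85.0−52.1)/20) = 9.2·10^(32.9/20) = 406.24 m.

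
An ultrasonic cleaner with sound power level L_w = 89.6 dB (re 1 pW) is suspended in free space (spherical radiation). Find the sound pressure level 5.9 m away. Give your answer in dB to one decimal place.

The power spreads over a sphere of area 4π·r², so L_p = L_w − 10·log₁₀(4π·r²).
4π·r² = 437.4 m², 10·log₁₀ of that is 26.409 dB.
L_p = 89.6 − 26.409 = 63.19 dB.

63.2 dB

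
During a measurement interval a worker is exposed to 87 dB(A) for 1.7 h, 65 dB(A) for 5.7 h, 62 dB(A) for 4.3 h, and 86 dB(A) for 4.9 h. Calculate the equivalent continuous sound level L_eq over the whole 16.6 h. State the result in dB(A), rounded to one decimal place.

The energy average is taken in the linear domain: L_eq = 10·log₁₀[(Σ tᵢ·10^(Lᵢ/10))/T], T = 16.6 h.
Σ tᵢ·10^(Lᵢ/10) = 1.7·10^(87/10) + 5.7·10^(65/10) + 4.3·10^(62/10) + 4.9·10^(86/10) = 2.828e+09.
L_eq = 10·log₁₀(2.828e+09/16.6) = 82.31 dB(A).

82.3 dB(A)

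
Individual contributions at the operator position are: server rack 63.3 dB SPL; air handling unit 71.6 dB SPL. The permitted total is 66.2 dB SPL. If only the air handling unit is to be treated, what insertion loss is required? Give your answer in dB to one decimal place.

The untreated sources together contribute 10^(63.3/10) = 2.138e+06, i.e. 63.30 dB SPL.
To meet 66.2 dB SPL overall, the treated air handling unit may contribute at most 10^(66.2/10) − 2.138e+06 = 2.031e+06, i.e. 63.08 dB SPL.
So the air handling unit must be reduced from 71.6 to 63.08 dB SPL: IL = 8.52 dB.

8.5 dB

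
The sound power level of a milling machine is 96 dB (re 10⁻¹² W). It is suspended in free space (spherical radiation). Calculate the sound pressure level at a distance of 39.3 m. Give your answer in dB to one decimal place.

53.1 dB

The power spreads over a sphere of area 4π·r², so L_p = L_w − 10·log₁₀(4π·r²).
4π·r² = 1.941e+04 m², 10·log₁₀ of that is 42.880 dB.
L_p = 96 − 42.880 = 53.12 dB.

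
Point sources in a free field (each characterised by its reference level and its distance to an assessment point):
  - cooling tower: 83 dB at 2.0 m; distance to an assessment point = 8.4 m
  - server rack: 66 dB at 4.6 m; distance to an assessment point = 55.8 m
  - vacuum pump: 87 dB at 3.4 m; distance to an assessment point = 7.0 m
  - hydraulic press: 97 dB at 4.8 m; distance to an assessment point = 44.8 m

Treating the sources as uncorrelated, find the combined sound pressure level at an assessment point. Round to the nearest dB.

Apply inverse-square spreading to bring every level to the receiver, then sum 10^(L/10).
cooling tower: 83 − 20·log₁₀(8.4/2.0) = 83 − 12.46 = 70.54 dB.
server rack: 66 − 20·log₁₀(55.8/4.6) = 66 − 21.68 = 44.32 dB.
vacuum pump: 87 − 20·log₁₀(7.0/3.4) = 87 − 6.27 = 80.73 dB.
hydraulic press: 97 − 20·log₁₀(44.8/4.8) = 97 − 19.40 = 77.60 dB.
Σ 10^(L/10) = 1.871e+08 → L_total = 10·log₁₀(1.871e+08) = 82.72 dB.

83 dB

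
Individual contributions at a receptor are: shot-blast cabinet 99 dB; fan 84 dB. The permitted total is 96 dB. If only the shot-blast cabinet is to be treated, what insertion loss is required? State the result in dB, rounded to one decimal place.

3.3 dB

Everything except the shot-blast cabinet sums to 10^(84/10) = 2.512e+08 in linear terms, 84.00 dB.
To meet 96 dB overall, the treated shot-blast cabinet may contribute at most 10^(96/10) − 2.512e+08 = 3.730e+09, i.e. 95.72 dB.
So the shot-blast cabinet must be reduced from 99 to 95.72 dB: IL = 3.28 dB.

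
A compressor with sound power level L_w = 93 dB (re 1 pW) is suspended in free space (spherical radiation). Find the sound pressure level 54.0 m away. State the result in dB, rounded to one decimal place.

L_p = L_w − 10·log₁₀(4π·r²) with r = 54.0 m.
4π·r² = 3.664e+04 m², 10·log₁₀ of that is 45.640 dB.
L_p = 93 − 45.640 = 47.36 dB.

47.4 dB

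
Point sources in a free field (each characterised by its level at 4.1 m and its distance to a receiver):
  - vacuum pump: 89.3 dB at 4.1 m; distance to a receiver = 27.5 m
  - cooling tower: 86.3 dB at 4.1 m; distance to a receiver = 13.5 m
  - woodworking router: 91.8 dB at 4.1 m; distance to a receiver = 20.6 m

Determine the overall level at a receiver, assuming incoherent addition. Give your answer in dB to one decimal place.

80.7 dB

Propagate each source to the receiver with L = L_ref − 20·log₁₀(r/r_ref), then add intensities.
vacuum pump: 89.3 − 20·log₁₀(27.5/4.1) = 89.3 − 16.53 = 72.77 dB.
cooling tower: 86.3 − 20·log₁₀(13.5/4.1) = 86.3 − 10.35 = 75.95 dB.
woodworking router: 91.8 − 20·log₁₀(20.6/4.1) = 91.8 − 14.02 = 77.78 dB.
Σ 10^(L/10) = 1.182e+08 → L_total = 10·log₁₀(1.182e+08) = 80.73 dB.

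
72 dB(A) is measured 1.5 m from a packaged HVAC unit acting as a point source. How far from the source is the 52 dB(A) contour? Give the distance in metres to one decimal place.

15.0 m

Point-source spreading drops the level by 20·log₁₀(r₂/r₁); inverting, r₂/r₁ = 10^(ΔL/20).
r₂ = 1.5·10^((72−52)/20) = 1.5·10^(20.0/20) = 15.00 m.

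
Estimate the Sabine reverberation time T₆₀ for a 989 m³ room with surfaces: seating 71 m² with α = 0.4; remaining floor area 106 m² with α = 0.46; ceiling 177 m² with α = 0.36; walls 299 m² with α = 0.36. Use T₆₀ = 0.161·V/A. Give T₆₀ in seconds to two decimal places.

0.64 s

Total absorption A = 71·0.4 + 106·0.46 + 177·0.36 + 299·0.36 = 248.52 m² sabins.
T₆₀ = 0.161·V/A = 0.161·989/248.52 = 0.641 s.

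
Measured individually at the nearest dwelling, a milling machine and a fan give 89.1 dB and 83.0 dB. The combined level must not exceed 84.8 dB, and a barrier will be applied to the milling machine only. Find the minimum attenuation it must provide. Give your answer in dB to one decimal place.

9.0 dB

Fixed contribution from the other source: Σ 10^(L/10) = 10^(83.0/10) = 1.995e+08 (83.00 dB).
The limit corresponds to 10^(84.8/10) = 3.020e+08; subtracting the fixed part leaves 1.025e+08 for the milling machine, i.e. 80.11 dB.
So the milling machine must be reduced from 89.1 to 80.11 dB: IL = 8.99 dB.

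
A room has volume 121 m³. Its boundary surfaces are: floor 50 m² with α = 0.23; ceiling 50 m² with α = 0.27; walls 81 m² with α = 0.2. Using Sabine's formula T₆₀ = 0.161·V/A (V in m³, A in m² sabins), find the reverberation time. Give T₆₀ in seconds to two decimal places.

0.47 s

Total absorption A = 50·0.23 + 50·0.27 + 81·0.2 = 41.20 m² sabins.
T₆₀ = 0.161 × 121 / 41.20 = 0.473 s.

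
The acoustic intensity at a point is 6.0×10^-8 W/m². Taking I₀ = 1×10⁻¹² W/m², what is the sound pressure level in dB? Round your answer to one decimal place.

I/I₀ = 6.0×10^-8/10⁻¹² = 6.0×10^4, and L = 10·log₁₀(I/I₀).
L = 10·(0.7782 + 4) = 47.78 dB.

47.8 dB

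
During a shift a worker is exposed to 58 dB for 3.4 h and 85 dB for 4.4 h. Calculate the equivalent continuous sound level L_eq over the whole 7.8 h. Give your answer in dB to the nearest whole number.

L_eq = 10·log₁₀[(1/T)·Σ tᵢ·10^(Lᵢ/10)] with T = 7.8 h.
Σ tᵢ·10^(Lᵢ/10) = 3.4·10^(58/10) + 4.4·10^(85/10) = 1.394e+09.
L_eq = 10·log₁₀(1.394e+09/7.8) = 82.52 dB.

83 dB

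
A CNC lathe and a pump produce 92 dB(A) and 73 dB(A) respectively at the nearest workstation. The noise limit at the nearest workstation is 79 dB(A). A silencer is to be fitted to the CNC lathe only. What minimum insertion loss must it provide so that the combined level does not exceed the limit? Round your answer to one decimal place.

14.3 dB

The untreated sources together contribute 10^(73/10) = 1.995e+07, i.e. 73.00 dB(A).
To meet 79 dB(A) overall, the treated CNC lathe may contribute at most 10^(79/10) − 1.995e+07 = 5.948e+07, i.e. 77.74 dB(A).
So the CNC lathe must be reduced from 92 to 77.74 dB(A): IL = 14.26 dB.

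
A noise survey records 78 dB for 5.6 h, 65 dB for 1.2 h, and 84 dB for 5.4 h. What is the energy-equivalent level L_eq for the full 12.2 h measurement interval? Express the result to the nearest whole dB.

81 dB

L_eq = 10·log₁₀[(1/T)·Σ tᵢ·10^(Lᵢ/10)] with T = 12.2 h.
Σ tᵢ·10^(Lᵢ/10) = 5.6·10^(78/10) + 1.2·10^(65/10) + 5.4·10^(84/10) = 1.714e+09.
L_eq = 10·log₁₀(1.714e+09/12.2) = 81.48 dB.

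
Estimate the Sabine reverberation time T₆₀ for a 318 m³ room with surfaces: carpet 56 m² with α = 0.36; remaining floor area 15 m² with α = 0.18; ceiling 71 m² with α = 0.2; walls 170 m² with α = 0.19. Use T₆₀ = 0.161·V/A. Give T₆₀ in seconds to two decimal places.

0.74 s

Total absorption A = 56·0.36 + 15·0.18 + 71·0.2 + 170·0.19 = 69.36 m² sabins.
T₆₀ = 0.161·V/A = 0.161·318/69.36 = 0.738 s.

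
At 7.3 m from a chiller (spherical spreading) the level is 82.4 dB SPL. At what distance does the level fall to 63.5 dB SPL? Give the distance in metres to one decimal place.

64.3 m

For a point source L₁ − L₂ = 20·log₁₀(r₂/r₁), so r₂ = r₁·10^((L₁−L₂)/20).
r₂ = 7.3·10^((82.4−63.5)/20) = 7.3·10^(18.9/20) = 64.32 m.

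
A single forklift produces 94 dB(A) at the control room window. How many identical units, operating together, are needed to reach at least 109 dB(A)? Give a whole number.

32

N identical sources give L₁ + 10·log₁₀ N, so require 10·log₁₀ N ≥ 109 − 94 = 15.0 dB.
N ≥ 10^(15.0/10) = 31.623, so N = 32.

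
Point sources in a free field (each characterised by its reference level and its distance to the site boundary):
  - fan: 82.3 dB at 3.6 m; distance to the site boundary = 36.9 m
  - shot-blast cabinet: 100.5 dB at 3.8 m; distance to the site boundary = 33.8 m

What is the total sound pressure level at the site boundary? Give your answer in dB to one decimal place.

Apply inverse-square spreading to bring every level to the receiver, then sum 10^(L/10).
fan: 82.3 − 20·log₁₀(36.9/3.6) = 82.3 − 20.21 = 62.09 dB.
shot-blast cabinet: 100.5 − 20·log₁₀(33.8/3.8) = 100.5 − 18.98 = 81.52 dB.
Σ 10^(L/10) = 1.434e+08 → L_total = 10·log₁₀(1.434e+08) = 81.57 dB.

81.6 dB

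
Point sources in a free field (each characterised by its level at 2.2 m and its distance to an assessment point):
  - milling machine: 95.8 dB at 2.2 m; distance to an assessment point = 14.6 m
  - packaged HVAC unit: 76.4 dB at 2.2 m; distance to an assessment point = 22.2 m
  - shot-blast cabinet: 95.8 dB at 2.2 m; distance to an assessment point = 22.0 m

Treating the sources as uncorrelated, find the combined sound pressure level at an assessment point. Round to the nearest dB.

81 dB

Propagate each source to the receiver with L = L_ref − 20·log₁₀(r/r_ref), then add intensities.
milling machine: 95.8 − 20·log₁₀(14.6/2.2) = 95.8 − 16.44 = 79.36 dB.
packaged HVAC unit: 76.4 − 20·log₁₀(22.2/2.2) = 76.4 − 20.08 = 56.32 dB.
shot-blast cabinet: 95.8 − 20·log₁₀(22.0/2.2) = 95.8 − 20.00 = 75.80 dB.
Σ 10^(L/10) = 1.248e+08 → L_total = 10·log₁₀(1.248e+08) = 80.96 dB.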